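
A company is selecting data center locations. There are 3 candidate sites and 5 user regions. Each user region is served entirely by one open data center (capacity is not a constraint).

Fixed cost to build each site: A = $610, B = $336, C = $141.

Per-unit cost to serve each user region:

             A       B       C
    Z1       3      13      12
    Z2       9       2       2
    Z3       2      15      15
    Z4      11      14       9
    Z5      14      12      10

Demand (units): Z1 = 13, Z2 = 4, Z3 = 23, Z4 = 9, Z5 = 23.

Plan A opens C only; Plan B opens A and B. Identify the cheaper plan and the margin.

Plan A is cheaper by 453.

Plan A: {C}: Z1→C 12·13=156, Z2→C 2·4=8, Z3→C 15·23=345, Z4→C 9·9=81, Z5→C 10·23=230. Service 820; fixed 141; total 961.
Plan B: {A, B}: Z1→A 3·13=39, Z2→B 2·4=8, Z3→A 2·23=46, Z4→A 11·9=99, Z5→B 12·23=276. Service 468; fixed 946; total 1414.
Difference: |961 − 1414| = 453.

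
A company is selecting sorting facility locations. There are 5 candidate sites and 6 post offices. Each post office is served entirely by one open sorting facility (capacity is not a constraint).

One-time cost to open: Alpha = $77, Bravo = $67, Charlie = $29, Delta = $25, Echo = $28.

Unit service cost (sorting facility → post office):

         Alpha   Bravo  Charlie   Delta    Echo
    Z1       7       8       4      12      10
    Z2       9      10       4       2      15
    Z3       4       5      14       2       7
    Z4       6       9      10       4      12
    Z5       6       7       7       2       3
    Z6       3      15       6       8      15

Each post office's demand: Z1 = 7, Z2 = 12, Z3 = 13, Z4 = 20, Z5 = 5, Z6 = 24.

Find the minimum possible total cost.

Minimum total cost: 363

For any fixed open set, each post office goes to its cheapest open site; total = fixed + service.
{Alpha, Delta}: Z1→Alpha 7·7=49, Z2→Delta 2·12=24, Z3→Delta 2·13=26, Z4→Delta 4·20=80, Z5→Delta 2·5=10, Z6→Alpha 3·24=72. Service 261; fixed 102; total 363.
{Charlie, Delta}: Z1→Charlie 4·7=28, Z2→Delta 2·12=24, Z3→Delta 2·13=26, Z4→Delta 4·20=80, Z5→Delta 2·5=10, Z6→Charlie 6·24=144. Service 312; fixed 54; total 366.
{Alpha, Charlie, Delta}: Z1→Charlie 4·7=28, Z2→Delta 2·12=24, Z3→Delta 2·13=26, Z4→Delta 4·20=80, Z5→Delta 2·5=10, Z6→Alpha 3·24=72. Service 240; fixed 131; total 371.
{Alpha, Bravo, Charlie, Delta, Echo}: Z1→Charlie 4·7=28, Z2→Delta 2·12=24, Z3→Delta 2·13=26, Z4→Delta 4·20=80, Z5→Delta 2·5=10, Z6→Alpha 3·24=72. Service 240; fixed 226; total 466.
No other subset beats 363.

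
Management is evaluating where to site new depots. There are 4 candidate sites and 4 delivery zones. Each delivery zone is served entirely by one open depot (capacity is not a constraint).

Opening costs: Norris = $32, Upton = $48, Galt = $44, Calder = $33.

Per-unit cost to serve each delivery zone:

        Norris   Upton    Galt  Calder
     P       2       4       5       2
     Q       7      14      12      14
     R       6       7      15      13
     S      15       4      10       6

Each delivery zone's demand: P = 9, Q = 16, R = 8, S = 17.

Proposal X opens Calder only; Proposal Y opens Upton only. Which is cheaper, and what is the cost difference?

Proposal X: {Calder}: P→Calder 2·9=18, Q→Calder 14·16=224, R→Calder 13·8=104, S→Calder 6·17=102. Service 448; fixed 33; total 481.
Proposal Y: {Upton}: P→Upton 4·9=36, Q→Upton 14·16=224, R→Upton 7·8=56, S→Upton 4·17=68. Service 384; fixed 48; total 432.
Difference: |481 − 432| = 49.

Proposal Y is cheaper by 49.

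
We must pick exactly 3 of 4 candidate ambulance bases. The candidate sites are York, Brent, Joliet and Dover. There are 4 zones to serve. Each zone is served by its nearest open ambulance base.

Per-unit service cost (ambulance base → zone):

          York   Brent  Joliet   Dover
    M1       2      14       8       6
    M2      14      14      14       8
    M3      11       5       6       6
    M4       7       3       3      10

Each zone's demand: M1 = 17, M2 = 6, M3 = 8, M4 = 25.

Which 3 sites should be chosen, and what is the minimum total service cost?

Choose York, Brent and Dover; total service cost 197.

With exactly 3 open, each zone uses its cheapest among the chosen.
{York, Brent, Dover}: M1→York 2·17=34, M2→Dover 8·6=48, M3→Brent 5·8=40, M4→Brent 3·25=75. Service cost 197.
{York, Joliet, Dover}: service cost 205
{York, Brent, Joliet}: service cost 233
Among all 4 size-3 choices, {York, Brent, Dover} is lowest.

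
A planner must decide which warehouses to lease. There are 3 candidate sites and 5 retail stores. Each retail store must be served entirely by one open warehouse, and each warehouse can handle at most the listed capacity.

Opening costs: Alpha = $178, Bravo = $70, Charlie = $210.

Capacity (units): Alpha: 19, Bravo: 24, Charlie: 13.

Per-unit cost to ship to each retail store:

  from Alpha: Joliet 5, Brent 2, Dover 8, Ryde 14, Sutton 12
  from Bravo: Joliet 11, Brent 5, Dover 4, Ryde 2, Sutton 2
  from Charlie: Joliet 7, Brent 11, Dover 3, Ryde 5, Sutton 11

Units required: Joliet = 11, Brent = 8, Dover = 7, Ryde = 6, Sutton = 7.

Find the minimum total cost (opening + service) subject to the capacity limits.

Open {Alpha, Bravo}: Joliet→Alpha 5·11=55, Brent→Alpha 2·8=16, Dover→Bravo 4·7=28, Ryde→Bravo 2·6=12, Sutton→Bravo 2·7=14.
Loads: Alpha carries 19/19, Bravo carries 20/24. Service 125; fixed 248; total 373.
Next best feasible plan costs 425.

Minimum total cost: 373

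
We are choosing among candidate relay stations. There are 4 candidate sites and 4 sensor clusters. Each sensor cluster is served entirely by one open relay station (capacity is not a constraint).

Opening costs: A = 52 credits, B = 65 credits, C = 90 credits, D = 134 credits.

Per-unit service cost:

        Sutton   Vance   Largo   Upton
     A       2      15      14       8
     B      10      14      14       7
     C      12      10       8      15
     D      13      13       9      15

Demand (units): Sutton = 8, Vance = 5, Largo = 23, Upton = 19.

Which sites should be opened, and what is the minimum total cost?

Open A and C; minimum total cost 544.

For any fixed open set, each sensor cluster goes to its cheapest open site; total = fixed + service.
{A, C}: Sutton→A 2·8=16, Vance→C 10·5=50, Largo→C 8·23=184, Upton→A 8·19=152. Service 402; fixed 142; total 544.
{A, B, C}: Sutton→A 2·8=16, Vance→C 10·5=50, Largo→C 8·23=184, Upton→B 7·19=133. Service 383; fixed 207; total 590.
{B, C}: service 447 + fixed 155 = 602
{A, B, C, D}: service 383 + fixed 341 = 724
No other subset beats 544.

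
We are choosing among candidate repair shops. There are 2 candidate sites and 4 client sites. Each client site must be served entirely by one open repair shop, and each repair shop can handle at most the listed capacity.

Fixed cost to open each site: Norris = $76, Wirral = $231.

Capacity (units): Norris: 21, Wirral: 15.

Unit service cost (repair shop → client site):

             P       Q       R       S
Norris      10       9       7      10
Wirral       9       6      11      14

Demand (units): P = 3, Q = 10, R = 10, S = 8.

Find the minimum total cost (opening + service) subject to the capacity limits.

Open {Norris, Wirral}: P→Wirral 9·3=27, Q→Wirral 6·10=60, R→Norris 7·10=70, S→Norris 10·8=80.
Loads: Norris carries 18/21, Wirral carries 13/15. Service 237; fixed 307; total 544.
Next best feasible plan costs 547.

Minimum total cost: 544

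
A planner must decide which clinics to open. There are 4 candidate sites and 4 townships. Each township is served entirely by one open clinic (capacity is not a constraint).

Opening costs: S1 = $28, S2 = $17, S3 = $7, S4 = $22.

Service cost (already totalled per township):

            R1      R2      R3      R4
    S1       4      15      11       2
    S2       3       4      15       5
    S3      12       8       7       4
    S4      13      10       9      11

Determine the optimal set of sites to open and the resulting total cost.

Open S3 only; minimum total cost 38.

For any fixed open set, each township goes to its cheapest open site; total = fixed + service.
{S3}: R1→S3 12, R2→S3 8, R3→S3 7, R4→S3 4. Service 31; fixed 7; total 38.
{S2, S3}: service 18 + fixed 24 = 42
{S2}: R1→S2 3, R2→S2 4, R3→S2 15, R4→S2 5. Service 27; fixed 17; total 44.
{S1, S2, S3, S4}: R1→S2 3, R2→S2 4, R3→S3 7, R4→S1 2. Service 16; fixed 74; total 90.
No other subset beats 38.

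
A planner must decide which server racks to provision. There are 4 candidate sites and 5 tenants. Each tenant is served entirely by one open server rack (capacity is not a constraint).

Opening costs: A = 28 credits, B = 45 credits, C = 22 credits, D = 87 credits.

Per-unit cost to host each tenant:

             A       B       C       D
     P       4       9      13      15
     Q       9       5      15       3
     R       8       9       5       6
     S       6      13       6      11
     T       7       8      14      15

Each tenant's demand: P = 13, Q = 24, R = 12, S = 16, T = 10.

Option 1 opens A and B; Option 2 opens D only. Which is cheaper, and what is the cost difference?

Option 1 is cheaper by 245.

Option 1: {A, B}: P→A 4·13=52, Q→B 5·24=120, R→A 8·12=96, S→A 6·16=96, T→A 7·10=70. Service 434; fixed 73; total 507.
Option 2: {D}: P→D 15·13=195, Q→D 3·24=72, R→D 6·12=72, S→D 11·16=176, T→D 15·10=150. Service 665; fixed 87; total 752.
Difference: |507 − 752| = 245.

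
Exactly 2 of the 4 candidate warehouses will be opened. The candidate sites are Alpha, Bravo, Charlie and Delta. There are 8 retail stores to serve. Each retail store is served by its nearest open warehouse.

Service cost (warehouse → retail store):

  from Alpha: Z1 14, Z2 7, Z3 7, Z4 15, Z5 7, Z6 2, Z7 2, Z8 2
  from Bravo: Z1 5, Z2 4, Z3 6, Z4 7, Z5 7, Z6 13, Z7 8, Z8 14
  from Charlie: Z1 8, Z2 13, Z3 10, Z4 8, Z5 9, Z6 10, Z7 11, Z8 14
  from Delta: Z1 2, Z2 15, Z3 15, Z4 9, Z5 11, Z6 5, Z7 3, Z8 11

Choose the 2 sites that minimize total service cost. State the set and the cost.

With exactly 2 open, each retail store uses its cheapest among the chosen.
{Alpha, Bravo}: Z1→Bravo 5, Z2→Bravo 4, Z3→Bravo 6, Z4→Bravo 7, Z5→Alpha 7, Z6→Alpha 2, Z7→Alpha 2, Z8→Alpha 2. Service cost 35.
{Alpha, Delta}: service cost 38
{Alpha, Charlie}: service cost 43
Among all 6 size-2 choices, {Alpha, Bravo} is lowest.

Choose Alpha and Bravo; total service cost 35.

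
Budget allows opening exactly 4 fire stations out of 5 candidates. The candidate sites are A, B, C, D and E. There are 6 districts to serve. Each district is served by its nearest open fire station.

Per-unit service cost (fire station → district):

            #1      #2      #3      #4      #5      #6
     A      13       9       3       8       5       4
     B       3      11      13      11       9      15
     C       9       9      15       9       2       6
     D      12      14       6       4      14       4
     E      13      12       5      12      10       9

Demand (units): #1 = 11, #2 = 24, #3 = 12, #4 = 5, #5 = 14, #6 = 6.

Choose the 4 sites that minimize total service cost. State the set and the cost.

With exactly 4 open, each district uses its cheapest among the chosen.
{A, B, C, D}: #1→B 3·11=33, #2→A 9·24=216, #3→A 3·12=36, #4→D 4·5=20, #5→C 2·14=28, #6→A 4·6=24. Service cost 357.
{A, B, C, E}: service cost 377
{B, C, D, E}: service cost 381
Among all 5 size-4 choices, {A, B, C, D} is lowest.

Choose A, B, C and D; total service cost 357.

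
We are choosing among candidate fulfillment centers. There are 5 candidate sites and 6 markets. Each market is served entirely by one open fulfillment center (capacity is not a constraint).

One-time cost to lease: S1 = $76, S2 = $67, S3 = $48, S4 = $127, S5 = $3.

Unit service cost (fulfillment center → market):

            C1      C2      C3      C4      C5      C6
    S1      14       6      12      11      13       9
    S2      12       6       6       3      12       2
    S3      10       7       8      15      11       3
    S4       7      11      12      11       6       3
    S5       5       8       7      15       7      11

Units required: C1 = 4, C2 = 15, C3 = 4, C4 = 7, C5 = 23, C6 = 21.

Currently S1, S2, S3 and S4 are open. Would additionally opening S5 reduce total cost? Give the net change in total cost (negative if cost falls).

Yes — net change −5 (cost falls by 5).

Current service cost with {S1, S2, S3, S4}: 343.
Adding S5: each market re-picks its cheapest; new service cost 335, saving 8.
Extra fixed cost: 3. Net change = 3 − 8 = -5.
(Totals: 661 → 656.)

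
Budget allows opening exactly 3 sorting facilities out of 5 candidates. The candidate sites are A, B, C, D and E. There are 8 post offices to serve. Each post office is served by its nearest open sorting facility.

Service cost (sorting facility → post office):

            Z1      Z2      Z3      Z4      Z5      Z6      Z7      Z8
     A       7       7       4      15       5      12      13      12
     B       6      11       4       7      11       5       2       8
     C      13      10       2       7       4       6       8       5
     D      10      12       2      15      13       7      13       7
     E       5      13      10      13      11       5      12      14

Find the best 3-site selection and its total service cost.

Choose A, B and C; total service cost 38.

With exactly 3 open, each post office uses its cheapest among the chosen.
{A, B, C}: Z1→B 6, Z2→A 7, Z3→C 2, Z4→B 7, Z5→C 4, Z6→B 5, Z7→B 2, Z8→C 5. Service cost 38.
{B, C, E}: service cost 40
{A, B, D}: service cost 41
Among all 10 size-3 choices, {A, B, C} is lowest.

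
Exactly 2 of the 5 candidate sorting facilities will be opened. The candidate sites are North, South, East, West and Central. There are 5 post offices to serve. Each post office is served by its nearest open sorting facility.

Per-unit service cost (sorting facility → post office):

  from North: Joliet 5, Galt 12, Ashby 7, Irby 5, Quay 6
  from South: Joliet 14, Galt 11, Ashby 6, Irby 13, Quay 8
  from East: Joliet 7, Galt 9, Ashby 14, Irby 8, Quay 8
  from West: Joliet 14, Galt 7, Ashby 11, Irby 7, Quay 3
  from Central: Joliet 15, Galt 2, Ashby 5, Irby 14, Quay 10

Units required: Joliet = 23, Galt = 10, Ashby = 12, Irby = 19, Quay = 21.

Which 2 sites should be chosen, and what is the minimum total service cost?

Choose North and Central; total service cost 416.

With exactly 2 open, each post office uses its cheapest among the chosen.
{North, Central}: Joliet→North 5·23=115, Galt→Central 2·10=20, Ashby→Central 5·12=60, Irby→North 5·19=95, Quay→North 6·21=126. Service cost 416.
{North, West}: service cost 427
{North, East}: service cost 510
Among all 10 size-2 choices, {North, Central} is lowest.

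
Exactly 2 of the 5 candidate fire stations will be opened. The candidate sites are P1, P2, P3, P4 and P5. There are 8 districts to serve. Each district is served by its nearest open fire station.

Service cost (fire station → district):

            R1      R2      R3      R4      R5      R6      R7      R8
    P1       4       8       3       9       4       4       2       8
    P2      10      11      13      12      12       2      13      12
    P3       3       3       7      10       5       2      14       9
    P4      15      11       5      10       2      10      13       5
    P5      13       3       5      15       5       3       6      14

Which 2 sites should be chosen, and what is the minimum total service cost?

Choose P1 and P3; total service cost 34.

With exactly 2 open, each district uses its cheapest among the chosen.
{P1, P3}: R1→P3 3, R2→P3 3, R3→P1 3, R4→P1 9, R5→P1 4, R6→P3 2, R7→P1 2, R8→P1 8. Service cost 34.
{P1, P5}: service cost 36
{P1, P4}: service cost 37
Among all 10 size-2 choices, {P1, P3} is lowest.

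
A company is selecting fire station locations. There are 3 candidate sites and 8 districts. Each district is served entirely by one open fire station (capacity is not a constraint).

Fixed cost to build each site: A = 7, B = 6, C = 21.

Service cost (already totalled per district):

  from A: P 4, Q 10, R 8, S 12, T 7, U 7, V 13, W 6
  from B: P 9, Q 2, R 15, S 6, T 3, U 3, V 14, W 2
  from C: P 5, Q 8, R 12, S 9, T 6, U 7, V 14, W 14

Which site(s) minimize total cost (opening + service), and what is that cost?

Open A and B; minimum total cost 54.

For any fixed open set, each district goes to its cheapest open site; total = fixed + service.
{A, B}: P→A 4, Q→B 2, R→A 8, S→B 6, T→B 3, U→B 3, V→A 13, W→B 2. Service 41; fixed 13; total 54.
{B}: service 54 + fixed 6 = 60
{A}: service 67 + fixed 7 = 74
{A, B, C}: service 41 + fixed 34 = 75
No other subset beats 54.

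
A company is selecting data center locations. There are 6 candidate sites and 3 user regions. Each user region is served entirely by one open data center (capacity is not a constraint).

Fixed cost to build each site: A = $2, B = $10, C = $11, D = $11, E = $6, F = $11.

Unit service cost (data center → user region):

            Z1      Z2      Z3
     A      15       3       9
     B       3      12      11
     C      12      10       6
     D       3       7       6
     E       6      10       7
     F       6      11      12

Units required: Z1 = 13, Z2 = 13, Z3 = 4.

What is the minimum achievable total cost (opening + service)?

Minimum total cost: 115

For any fixed open set, each user region goes to its cheapest open site; total = fixed + service.
{A, D}: Z1→D 3·13=39, Z2→A 3·13=39, Z3→D 6·4=24. Service 102; fixed 13; total 115.
{A, D, E}: service 102 + fixed 19 = 121
{A, B, E}: service 106 + fixed 18 = 124
{A, B, C, D, E, F}: service 102 + fixed 51 = 153
No other subset beats 115.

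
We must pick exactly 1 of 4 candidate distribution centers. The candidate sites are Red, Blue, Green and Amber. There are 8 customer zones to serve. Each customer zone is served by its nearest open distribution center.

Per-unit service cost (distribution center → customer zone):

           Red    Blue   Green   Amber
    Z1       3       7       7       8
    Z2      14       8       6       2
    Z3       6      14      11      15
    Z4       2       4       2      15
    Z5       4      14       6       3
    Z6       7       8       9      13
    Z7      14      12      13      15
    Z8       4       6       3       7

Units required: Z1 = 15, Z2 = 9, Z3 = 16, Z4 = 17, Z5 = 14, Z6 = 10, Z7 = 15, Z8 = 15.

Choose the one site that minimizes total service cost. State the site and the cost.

Choose Red only; total service cost 697.

With exactly 1 open, each customer zone uses its cheapest among the chosen.
{Red}: Z1→Red 3·15=45, Z2→Red 14·9=126, Z3→Red 6·16=96, Z4→Red 2·17=34, Z5→Red 4·14=56, Z6→Red 7·10=70, Z7→Red 14·15=210, Z8→Red 4·15=60. Service cost 697.
{Green}: service cost 783
{Blue}: service cost 1015
Among all 4 size-1 choices, {Red} is lowest.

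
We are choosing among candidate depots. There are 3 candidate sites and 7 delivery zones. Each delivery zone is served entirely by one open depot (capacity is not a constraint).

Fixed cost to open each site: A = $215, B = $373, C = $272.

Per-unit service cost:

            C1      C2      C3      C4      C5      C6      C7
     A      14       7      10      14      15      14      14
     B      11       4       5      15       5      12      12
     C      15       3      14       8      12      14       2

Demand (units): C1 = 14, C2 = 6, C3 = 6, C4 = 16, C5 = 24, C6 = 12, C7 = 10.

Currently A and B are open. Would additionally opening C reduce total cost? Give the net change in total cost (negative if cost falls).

Current service cost with {A, B}: 816.
Adding C: each delivery zone re-picks its cheapest; new service cost 614, saving 202.
Extra fixed cost: 272. Net change = 272 − 202 = 70.
(Totals: 1404 → 1474.)

No — net change +70 (cost rises by 70).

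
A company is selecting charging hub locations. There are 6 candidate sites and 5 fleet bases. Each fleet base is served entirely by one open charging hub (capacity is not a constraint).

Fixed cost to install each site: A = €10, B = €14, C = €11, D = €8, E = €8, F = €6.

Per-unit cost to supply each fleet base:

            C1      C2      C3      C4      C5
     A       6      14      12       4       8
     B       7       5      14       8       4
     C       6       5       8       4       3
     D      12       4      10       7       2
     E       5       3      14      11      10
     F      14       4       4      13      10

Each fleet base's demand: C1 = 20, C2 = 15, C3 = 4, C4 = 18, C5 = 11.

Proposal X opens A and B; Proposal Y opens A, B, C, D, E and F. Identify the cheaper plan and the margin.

Proposal X: {A, B}: C1→A 6·20=120, C2→B 5·15=75, C3→A 12·4=48, C4→A 4·18=72, C5→B 4·11=44. Service 359; fixed 24; total 383.
Proposal Y: {A, B, C, D, E, F}: C1→E 5·20=100, C2→E 3·15=45, C3→F 4·4=16, C4→A 4·18=72, C5→D 2·11=22. Service 255; fixed 57; total 312.
Difference: |383 − 312| = 71.

Proposal Y is cheaper by 71.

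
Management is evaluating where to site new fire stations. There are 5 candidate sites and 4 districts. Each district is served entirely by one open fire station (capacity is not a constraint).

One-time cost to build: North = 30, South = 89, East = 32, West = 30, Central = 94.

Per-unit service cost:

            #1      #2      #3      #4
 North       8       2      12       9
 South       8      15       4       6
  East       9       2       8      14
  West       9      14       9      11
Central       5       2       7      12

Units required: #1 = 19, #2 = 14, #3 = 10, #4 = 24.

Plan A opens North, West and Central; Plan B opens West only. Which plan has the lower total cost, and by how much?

Plan A is cheaper by 188.

Plan A: {North, West, Central}: #1→Central 5·19=95, #2→North 2·14=28, #3→Central 7·10=70, #4→North 9·24=216. Service 409; fixed 154; total 563.
Plan B: {West}: #1→West 9·19=171, #2→West 14·14=196, #3→West 9·10=90, #4→West 11·24=264. Service 721; fixed 30; total 751.
Difference: |563 − 751| = 188.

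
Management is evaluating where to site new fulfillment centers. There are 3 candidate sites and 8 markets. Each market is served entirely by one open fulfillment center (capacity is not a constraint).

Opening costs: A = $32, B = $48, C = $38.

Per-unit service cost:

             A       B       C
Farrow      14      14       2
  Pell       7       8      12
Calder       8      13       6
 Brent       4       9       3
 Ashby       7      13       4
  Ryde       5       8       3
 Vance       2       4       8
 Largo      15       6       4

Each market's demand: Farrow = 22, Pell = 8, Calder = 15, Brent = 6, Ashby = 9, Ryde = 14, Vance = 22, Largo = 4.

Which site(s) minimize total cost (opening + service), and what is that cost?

Open A and C; minimum total cost 416.

For any fixed open set, each market goes to its cheapest open site; total = fixed + service.
{A, C}: Farrow→C 2·22=44, Pell→A 7·8=56, Calder→C 6·15=90, Brent→C 3·6=18, Ashby→C 4·9=36, Ryde→C 3·14=42, Vance→A 2·22=44, Largo→C 4·4=16. Service 346; fixed 70; total 416.
{A, B, C}: service 346 + fixed 118 = 464
{B, C}: service 398 + fixed 86 = 484
{A}: Farrow→A 14·22=308, Pell→A 7·8=56, Calder→A 8·15=120, Brent→A 4·6=24, Ashby→A 7·9=63, Ryde→A 5·14=70, Vance→A 2·22=44, Largo→A 15·4=60. Service 745; fixed 32; total 777.
No other subset beats 416.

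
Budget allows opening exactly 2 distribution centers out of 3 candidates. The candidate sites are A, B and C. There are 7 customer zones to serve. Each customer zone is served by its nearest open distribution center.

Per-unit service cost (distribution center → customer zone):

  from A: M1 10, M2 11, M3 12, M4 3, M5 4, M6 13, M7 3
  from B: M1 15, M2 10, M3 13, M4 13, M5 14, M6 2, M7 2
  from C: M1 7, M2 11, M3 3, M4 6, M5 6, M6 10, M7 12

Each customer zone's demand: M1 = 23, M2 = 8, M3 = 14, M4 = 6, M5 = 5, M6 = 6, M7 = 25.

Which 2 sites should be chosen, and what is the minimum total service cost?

Choose B and C; total service cost 411.

With exactly 2 open, each customer zone uses its cheapest among the chosen.
{B, C}: M1→C 7·23=161, M2→B 10·8=80, M3→C 3·14=42, M4→C 6·6=36, M5→C 6·5=30, M6→B 2·6=12, M7→B 2·25=50. Service cost 411.
{A, C}: service cost 464
{A, B}: service cost 578
Among all 3 size-2 choices, {B, C} is lowest.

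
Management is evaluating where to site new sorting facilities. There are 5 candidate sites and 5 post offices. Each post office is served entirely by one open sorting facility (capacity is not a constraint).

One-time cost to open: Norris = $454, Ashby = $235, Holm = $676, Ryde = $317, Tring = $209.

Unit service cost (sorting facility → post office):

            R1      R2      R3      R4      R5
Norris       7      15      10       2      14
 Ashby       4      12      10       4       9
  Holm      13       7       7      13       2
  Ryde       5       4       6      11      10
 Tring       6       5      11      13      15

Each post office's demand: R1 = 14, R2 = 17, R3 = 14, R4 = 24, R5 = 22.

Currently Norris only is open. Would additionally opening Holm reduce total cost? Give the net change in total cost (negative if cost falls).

No — net change +234 (cost rises by 234).

Current service cost with {Norris}: 849.
Adding Holm: each post office re-picks its cheapest; new service cost 407, saving 442.
Extra fixed cost: 676. Net change = 676 − 442 = 234.
(Totals: 1303 → 1537.)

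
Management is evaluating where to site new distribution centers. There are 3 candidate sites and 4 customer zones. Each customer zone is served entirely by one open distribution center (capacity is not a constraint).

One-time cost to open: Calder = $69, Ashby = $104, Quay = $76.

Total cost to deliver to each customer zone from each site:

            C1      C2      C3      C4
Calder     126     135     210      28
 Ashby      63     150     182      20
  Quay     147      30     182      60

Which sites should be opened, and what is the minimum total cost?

For any fixed open set, each customer zone goes to its cheapest open site; total = fixed + service.
{Ashby, Quay}: C1→Ashby 63, C2→Quay 30, C3→Ashby 182, C4→Ashby 20. Service 295; fixed 180; total 475.
{Quay}: service 419 + fixed 76 = 495
{Calder, Quay}: service 366 + fixed 145 = 511
{Calder, Ashby, Quay}: service 295 + fixed 249 = 544
No other subset beats 475.

Open Ashby and Quay; minimum total cost 475.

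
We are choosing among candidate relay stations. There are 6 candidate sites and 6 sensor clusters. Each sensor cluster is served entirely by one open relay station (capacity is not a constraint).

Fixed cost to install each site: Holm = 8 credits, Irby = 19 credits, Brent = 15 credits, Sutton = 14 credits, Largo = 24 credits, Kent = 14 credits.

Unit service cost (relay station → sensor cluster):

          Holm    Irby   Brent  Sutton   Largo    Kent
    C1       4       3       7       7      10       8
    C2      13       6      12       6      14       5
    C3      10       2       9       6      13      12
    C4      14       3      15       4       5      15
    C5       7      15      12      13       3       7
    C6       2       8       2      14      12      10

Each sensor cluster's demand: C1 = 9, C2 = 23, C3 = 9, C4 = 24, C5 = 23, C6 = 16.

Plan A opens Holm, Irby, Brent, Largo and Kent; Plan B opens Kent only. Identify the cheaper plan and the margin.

Plan A is cheaper by 577.

Plan A: {Holm, Irby, Brent, Largo, Kent}: C1→Irby 3·9=27, C2→Kent 5·23=115, C3→Irby 2·9=18, C4→Irby 3·24=72, C5→Largo 3·23=69, C6→Holm 2·16=32. Service 333; fixed 80; total 413.
Plan B: {Kent}: C1→Kent 8·9=72, C2→Kent 5·23=115, C3→Kent 12·9=108, C4→Kent 15·24=360, C5→Kent 7·23=161, C6→Kent 10·16=160. Service 976; fixed 14; total 990.
Difference: |413 − 990| = 577.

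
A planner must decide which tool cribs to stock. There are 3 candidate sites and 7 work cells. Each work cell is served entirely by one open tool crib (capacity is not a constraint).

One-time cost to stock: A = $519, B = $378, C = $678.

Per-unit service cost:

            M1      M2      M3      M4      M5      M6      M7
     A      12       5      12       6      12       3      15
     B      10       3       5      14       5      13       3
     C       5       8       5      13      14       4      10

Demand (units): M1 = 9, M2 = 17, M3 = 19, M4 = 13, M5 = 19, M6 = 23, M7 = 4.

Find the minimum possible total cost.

Minimum total cost: 1202

For any fixed open set, each work cell goes to its cheapest open site; total = fixed + service.
{B}: M1→B 10·9=90, M2→B 3·17=51, M3→B 5·19=95, M4→B 14·13=182, M5→B 5·19=95, M6→B 13·23=299, M7→B 3·4=12. Service 824; fixed 378; total 1202.
{A}: M1→A 12·9=108, M2→A 5·17=85, M3→A 12·19=228, M4→A 6·13=78, M5→A 12·19=228, M6→A 3·23=69, M7→A 15·4=60. Service 856; fixed 519; total 1375.
{A, B}: service 490 + fixed 897 = 1387
{A, B, C}: service 445 + fixed 1575 = 2020
No other subset beats 1202.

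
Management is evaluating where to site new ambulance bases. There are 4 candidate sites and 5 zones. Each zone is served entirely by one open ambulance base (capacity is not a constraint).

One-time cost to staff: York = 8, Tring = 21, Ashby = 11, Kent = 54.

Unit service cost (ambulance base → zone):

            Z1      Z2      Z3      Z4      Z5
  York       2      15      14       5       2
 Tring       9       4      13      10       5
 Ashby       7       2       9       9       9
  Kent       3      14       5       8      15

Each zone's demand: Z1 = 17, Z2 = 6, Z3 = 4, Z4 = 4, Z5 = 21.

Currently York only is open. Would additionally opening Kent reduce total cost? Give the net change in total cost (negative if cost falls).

Current service cost with {York}: 242.
Adding Kent: each zone re-picks its cheapest; new service cost 200, saving 42.
Extra fixed cost: 54. Net change = 54 − 42 = 12.
(Totals: 250 → 262.)

No — net change +12 (cost rises by 12).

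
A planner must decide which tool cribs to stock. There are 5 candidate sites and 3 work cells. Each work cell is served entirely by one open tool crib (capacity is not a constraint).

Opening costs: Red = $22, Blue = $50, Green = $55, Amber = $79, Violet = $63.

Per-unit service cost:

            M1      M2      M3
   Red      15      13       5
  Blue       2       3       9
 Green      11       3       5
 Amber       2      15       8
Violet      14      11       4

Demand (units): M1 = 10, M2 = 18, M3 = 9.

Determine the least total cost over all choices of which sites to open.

Minimum total cost: 191

For any fixed open set, each work cell goes to its cheapest open site; total = fixed + service.
{Red, Blue}: M1→Blue 2·10=20, M2→Blue 3·18=54, M3→Red 5·9=45. Service 119; fixed 72; total 191.
{Blue}: service 155 + fixed 50 = 205
{Blue, Violet}: service 110 + fixed 113 = 223
{Red, Blue, Green, Amber, Violet}: service 110 + fixed 269 = 379
No other subset beats 191.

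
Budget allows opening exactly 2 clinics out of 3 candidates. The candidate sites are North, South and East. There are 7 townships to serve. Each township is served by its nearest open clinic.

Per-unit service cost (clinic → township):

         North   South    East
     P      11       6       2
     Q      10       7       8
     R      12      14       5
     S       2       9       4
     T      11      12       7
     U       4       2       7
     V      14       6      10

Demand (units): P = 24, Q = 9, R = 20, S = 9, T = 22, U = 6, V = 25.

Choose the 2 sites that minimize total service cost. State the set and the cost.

With exactly 2 open, each township uses its cheapest among the chosen.
{South, East}: P→East 2·24=48, Q→South 7·9=63, R→East 5·20=100, S→East 4·9=36, T→East 7·22=154, U→South 2·6=12, V→South 6·25=150. Service cost 563.
{North, East}: service cost 666
{North, South}: service cost 869
Among all 3 size-2 choices, {South, East} is lowest.

Choose South and East; total service cost 563.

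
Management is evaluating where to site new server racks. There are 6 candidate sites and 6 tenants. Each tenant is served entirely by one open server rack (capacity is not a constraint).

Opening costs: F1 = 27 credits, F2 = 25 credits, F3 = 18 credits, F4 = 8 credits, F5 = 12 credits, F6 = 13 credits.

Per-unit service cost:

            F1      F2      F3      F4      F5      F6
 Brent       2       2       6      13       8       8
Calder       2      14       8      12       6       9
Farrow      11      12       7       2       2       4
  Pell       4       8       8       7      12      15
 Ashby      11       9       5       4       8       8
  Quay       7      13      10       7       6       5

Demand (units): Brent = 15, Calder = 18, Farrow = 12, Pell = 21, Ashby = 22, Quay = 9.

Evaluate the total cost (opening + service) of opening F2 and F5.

Total cost: 597

Each tenant is assigned to its cheapest site among the open ones.
{F2, F5}: Brent→F2 2·15=30, Calder→F5 6·18=108, Farrow→F5 2·12=24, Pell→F2 8·21=168, Ashby→F5 8·22=176, Quay→F5 6·9=54. Service 560; fixed 37; total 597.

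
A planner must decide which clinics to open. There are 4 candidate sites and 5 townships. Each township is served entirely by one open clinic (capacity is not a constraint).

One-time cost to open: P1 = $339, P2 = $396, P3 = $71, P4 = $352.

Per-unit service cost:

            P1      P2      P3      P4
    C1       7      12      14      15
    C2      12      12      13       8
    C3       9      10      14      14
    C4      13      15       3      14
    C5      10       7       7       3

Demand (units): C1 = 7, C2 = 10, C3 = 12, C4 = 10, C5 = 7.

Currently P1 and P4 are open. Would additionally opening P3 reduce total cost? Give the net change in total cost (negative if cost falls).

Current service cost with {P1, P4}: 388.
Adding P3: each township re-picks its cheapest; new service cost 288, saving 100.
Extra fixed cost: 71. Net change = 71 − 100 = -29.
(Totals: 1079 → 1050.)

Yes — net change −29 (cost falls by 29).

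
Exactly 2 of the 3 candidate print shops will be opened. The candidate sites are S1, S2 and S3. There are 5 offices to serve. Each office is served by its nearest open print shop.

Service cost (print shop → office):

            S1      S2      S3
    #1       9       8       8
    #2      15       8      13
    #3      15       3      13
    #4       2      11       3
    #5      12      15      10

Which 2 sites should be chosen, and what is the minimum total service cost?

With exactly 2 open, each office uses its cheapest among the chosen.
{S2, S3}: #1→S2 8, #2→S2 8, #3→S2 3, #4→S3 3, #5→S3 10. Service cost 32.
{S1, S2}: service cost 33
{S1, S3}: service cost 46
Among all 3 size-2 choices, {S2, S3} is lowest.

Choose S2 and S3; total service cost 32.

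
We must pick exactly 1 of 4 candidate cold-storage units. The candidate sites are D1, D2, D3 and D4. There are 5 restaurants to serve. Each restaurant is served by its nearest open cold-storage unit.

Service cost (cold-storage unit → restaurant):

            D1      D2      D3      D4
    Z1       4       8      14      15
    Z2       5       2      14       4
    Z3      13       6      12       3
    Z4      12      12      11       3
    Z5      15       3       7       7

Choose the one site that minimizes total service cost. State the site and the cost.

With exactly 1 open, each restaurant uses its cheapest among the chosen.
{D2}: Z1→D2 8, Z2→D2 2, Z3→D2 6, Z4→D2 12, Z5→D2 3. Service cost 31.
{D4}: service cost 32
{D1}: service cost 49
Among all 4 size-1 choices, {D2} is lowest.

Choose D2 only; total service cost 31.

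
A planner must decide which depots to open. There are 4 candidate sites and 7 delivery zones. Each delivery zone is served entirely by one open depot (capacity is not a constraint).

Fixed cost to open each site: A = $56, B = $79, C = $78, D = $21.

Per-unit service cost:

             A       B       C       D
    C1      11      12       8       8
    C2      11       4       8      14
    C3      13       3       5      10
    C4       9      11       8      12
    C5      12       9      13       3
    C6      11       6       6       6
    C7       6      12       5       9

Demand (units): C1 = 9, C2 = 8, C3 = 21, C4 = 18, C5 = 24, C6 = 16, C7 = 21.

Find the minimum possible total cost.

For any fixed open set, each delivery zone goes to its cheapest open site; total = fixed + service.
{C, D}: C1→C 8·9=72, C2→C 8·8=64, C3→C 5·21=105, C4→C 8·18=144, C5→D 3·24=72, C6→C 6·16=96, C7→C 5·21=105. Service 658; fixed 99; total 757.
{B, C, D}: service 584 + fixed 178 = 762
{A, B, D}: C1→D 8·9=72, C2→B 4·8=32, C3→B 3·21=63, C4→A 9·18=162, C5→D 3·24=72, C6→B 6·16=96, C7→A 6·21=126. Service 623; fixed 156; total 779.
{A, B, C, D}: service 584 + fixed 234 = 818
No other subset beats 757.

Minimum total cost: 757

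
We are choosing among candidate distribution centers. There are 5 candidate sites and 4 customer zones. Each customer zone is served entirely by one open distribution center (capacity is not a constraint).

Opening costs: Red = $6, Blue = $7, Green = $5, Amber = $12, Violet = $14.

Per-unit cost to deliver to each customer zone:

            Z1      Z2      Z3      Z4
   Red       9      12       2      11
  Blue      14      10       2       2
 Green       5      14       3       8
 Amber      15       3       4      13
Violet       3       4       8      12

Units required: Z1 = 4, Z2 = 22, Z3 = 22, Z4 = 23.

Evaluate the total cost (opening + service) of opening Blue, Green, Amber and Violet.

Total cost: 206

Each customer zone is assigned to its cheapest site among the open ones.
{Blue, Green, Amber, Violet}: Z1→Violet 3·4=12, Z2→Amber 3·22=66, Z3→Blue 2·22=44, Z4→Blue 2·23=46. Service 168; fixed 38; total 206.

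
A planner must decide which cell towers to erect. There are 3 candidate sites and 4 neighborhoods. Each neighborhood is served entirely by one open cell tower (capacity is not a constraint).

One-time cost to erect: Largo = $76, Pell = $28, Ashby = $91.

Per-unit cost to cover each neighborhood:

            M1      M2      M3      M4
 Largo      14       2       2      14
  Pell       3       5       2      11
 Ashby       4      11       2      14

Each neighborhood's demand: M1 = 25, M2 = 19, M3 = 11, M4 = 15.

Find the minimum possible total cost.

Minimum total cost: 385

For any fixed open set, each neighborhood goes to its cheapest open site; total = fixed + service.
{Pell}: M1→Pell 3·25=75, M2→Pell 5·19=95, M3→Pell 2·11=22, M4→Pell 11·15=165. Service 357; fixed 28; total 385.
{Largo, Pell}: M1→Pell 3·25=75, M2→Largo 2·19=38, M3→Largo 2·11=22, M4→Pell 11·15=165. Service 300; fixed 104; total 404.
{Pell, Ashby}: M1→Pell 3·25=75, M2→Pell 5·19=95, M3→Pell 2·11=22, M4→Pell 11·15=165. Service 357; fixed 119; total 476.
{Largo, Pell, Ashby}: M1→Pell 3·25=75, M2→Largo 2·19=38, M3→Largo 2·11=22, M4→Pell 11·15=165. Service 300; fixed 195; total 495.
No other subset beats 385.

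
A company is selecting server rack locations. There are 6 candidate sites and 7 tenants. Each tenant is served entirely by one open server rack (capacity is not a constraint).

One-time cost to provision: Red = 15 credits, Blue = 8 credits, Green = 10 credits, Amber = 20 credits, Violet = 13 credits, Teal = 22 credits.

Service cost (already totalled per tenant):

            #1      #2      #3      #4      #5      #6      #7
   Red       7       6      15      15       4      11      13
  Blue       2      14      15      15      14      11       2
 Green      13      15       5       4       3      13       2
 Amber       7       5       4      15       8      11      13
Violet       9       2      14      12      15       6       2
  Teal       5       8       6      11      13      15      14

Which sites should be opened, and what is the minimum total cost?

For any fixed open set, each tenant goes to its cheapest open site; total = fixed + service.
{Green, Violet}: #1→Violet 9, #2→Violet 2, #3→Green 5, #4→Green 4, #5→Green 3, #6→Violet 6, #7→Green 2. Service 31; fixed 23; total 54.
{Blue, Green, Violet}: service 24 + fixed 31 = 55
{Blue, Green}: service 41 + fixed 18 = 59
{Red, Blue, Green, Amber, Violet, Teal}: service 23 + fixed 88 = 111
No other subset beats 54.

Open Green and Violet; minimum total cost 54.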